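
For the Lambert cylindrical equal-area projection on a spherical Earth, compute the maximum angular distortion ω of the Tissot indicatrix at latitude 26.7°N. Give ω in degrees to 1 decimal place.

The Lambert cylindrical equal-area projection is the cylindrical equal-area projection with its standard parallel at the equator (φ₀ = 0). For cylindrical equal-area with standard parallel φ₀, h = cos φ / cos φ₀ and k = cos φ₀ / cos φ, so h·k = 1.
At 26.7°: h = 0.8934, k = 1.119; principal scales a = 1.119, b = 0.8934.
sin(ω/2) = (a − b)/(a + b) = 0.2260/2.013 = 0.1123, so ω = 2 arcsin(0.1123) ≈ 12.9°.

12.9°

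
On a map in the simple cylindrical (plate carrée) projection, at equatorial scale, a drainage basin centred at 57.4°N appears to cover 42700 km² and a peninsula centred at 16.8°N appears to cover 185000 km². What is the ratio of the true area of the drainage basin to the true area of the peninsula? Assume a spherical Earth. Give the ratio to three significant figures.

Plate carrée has h = 1 and k = sec φ, giving areal scale sec φ; true area = (apparent area) · cos φ.
True area of drainage basin: 42700 × cos(57.4°) = 42700 × 0.5388 = 23010 km².
True area of peninsula: 185000 × cos(16.8°) = 185000 × 0.9573 = 177100 km².
Ratio = 23010 / 177100 ≈ 0.130.

0.130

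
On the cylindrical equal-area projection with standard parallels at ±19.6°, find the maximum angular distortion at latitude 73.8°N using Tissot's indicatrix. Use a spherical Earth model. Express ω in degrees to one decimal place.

114.0°

For cylindrical equal-area with standard parallel φ₀, h = cos φ / cos φ₀ and k = cos φ₀ / cos φ, so h·k = 1.
At 73.8°: h = 0.2962, k = 3.377; principal scales a = 3.377, b = 0.2962.
sin(ω/2) = (a − b)/(a + b) = 3.081/3.673 = 0.8387, so ω = 2 arcsin(0.8387) ≈ 114.0°.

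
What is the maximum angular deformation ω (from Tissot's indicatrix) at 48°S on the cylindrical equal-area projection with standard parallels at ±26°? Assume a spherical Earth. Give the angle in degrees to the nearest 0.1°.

33.3°

A cylindrical equal-area projection with standard parallel φ₀ has meridian scale h = cos φ / cos φ₀ and parallel scale k = cos φ₀ / cos φ (so areas are preserved, h·k = 1).
At 48°: h = 0.7445, k = 1.343; principal scales a = 1.343, b = 0.7445.
sin(ω/2) = (a − b)/(a + b) = 0.5988/2.088 = 0.2868, so ω = 2 arcsin(0.2868) ≈ 33.3°.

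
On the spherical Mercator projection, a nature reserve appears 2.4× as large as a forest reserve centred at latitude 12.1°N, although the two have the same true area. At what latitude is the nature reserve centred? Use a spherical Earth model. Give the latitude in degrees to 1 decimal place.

50.9°

For equal true areas on Mercator, apparent areas scale as sec²φ, so the ratio is cos²φ₂ / cos²φ₁.
cos²φ₂ / cos²φ₁ = 2.4  ⇒  cos φ₁ = cos 12.1° / √2.4 = 0.9778/1.549 = 0.6312.
φ₁ = arccos(0.6312) ≈ 50.9°.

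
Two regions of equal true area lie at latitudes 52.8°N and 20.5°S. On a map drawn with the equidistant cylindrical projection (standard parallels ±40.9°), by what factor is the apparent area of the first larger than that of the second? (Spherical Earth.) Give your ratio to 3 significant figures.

1.55

The equidistant cylindrical projection with φ₀ = 40.9° has h = 1 (meridians true) and k = cos φ₀ / cos φ along parallels.
Areal scale at 52.8°: h·k = 1.000 × 1.250 = 1.250.
Areal scale at 20.5°: h·k = 1.000 × 0.8070 = 0.8070.
Ratio = 1.250/0.8070 ≈ 1.55.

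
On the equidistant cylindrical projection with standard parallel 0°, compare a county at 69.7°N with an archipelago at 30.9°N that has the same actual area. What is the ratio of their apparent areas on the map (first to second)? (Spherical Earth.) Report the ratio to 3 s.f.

2.47

Plate carrée maps x = Rλ, y = Rφ. The meridian scale is h = 1 and the parallel scale is k = 1/cos φ = sec φ.
Areal scale at 69.7°: h·k = 1.000 × 2.882 = 2.882.
Areal scale at 30.9°: h·k = 1.000 × 1.165 = 1.165.
Ratio = 2.882/1.165 ≈ 2.47.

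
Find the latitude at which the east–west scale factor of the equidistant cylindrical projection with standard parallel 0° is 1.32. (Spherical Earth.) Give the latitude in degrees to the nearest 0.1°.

Plate carrée: h = 1, k = sec φ along parallels.
sec φ = 1.32  ⇒  cos φ = 0.7576  ⇒  φ ≈ 40.7°.

40.7°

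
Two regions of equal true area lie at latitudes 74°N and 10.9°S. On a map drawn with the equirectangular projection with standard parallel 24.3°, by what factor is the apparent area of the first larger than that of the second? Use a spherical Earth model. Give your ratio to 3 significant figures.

3.56

With standard parallel φ₀ = 24.3°, the equirectangular projection gives x = Rλ cos φ₀, y = Rφ, so h = 1 and k = cos 24.3° / cos φ.
Areal scale at 74°: h·k = 1.000 × 3.307 = 3.307.
Areal scale at 10.9°: h·k = 1.000 × 0.9281 = 0.9281.
Ratio = 3.307/0.9281 ≈ 3.56.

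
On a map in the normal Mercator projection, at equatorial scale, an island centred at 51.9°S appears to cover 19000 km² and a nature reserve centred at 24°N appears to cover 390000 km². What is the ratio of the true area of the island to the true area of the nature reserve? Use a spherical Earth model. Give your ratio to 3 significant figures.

Since Mercator area scale is 1/cos²φ, the true area equals the apparent area multiplied by cos²φ.
True area of island: 19000 × cos²(51.9°) = 19000 × 0.3807 = 7234 km².
True area of nature reserve: 390000 × cos²(24°) = 390000 × 0.8346 = 325500 km².
Ratio = 7234 / 325500 ≈ 0.0222.

0.0222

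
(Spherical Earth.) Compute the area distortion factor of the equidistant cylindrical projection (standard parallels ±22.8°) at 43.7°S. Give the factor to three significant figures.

1.28

In the equirectangular projection with standard parallel φ₀ = 22.8° (x = Rλ cos φ₀, y = Rφ), meridians are true-scale (h = 1) and the parallel scale is k = cos φ₀ / cos φ.
Areal scale = h·k = 1 × cos φ₀ / cos φ; at 43.7°, h = 1.000, k = 1.275, so h·k = 1.275.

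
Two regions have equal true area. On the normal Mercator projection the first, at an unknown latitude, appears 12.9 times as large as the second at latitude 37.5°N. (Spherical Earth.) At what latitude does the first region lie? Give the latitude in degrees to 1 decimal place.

Mercator areal scale is sec²φ, so apparent-area ratio = sec²φ₁ / sec²φ₂ = cos²φ₂ / cos²φ₁.
cos²φ₂ / cos²φ₁ = 12.9  ⇒  cos φ₁ = cos 37.5° / √12.9 = 0.7934/3.592 = 0.2209.
φ₁ = arccos(0.2209) ≈ 77.2°.

77.2°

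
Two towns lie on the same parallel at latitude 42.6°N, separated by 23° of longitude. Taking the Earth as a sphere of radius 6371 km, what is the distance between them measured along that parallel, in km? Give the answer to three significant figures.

1880 km

Arc length along a parallel = R cos φ · Δλ (with Δλ in radians).
= 6371 × cos 42.6° × (23° × π/180) = 6371 × 0.7361 × 0.4014 ≈ 1880 km.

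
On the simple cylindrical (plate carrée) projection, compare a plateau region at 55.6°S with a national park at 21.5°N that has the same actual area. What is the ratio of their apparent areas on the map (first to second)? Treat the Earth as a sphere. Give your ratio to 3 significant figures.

1.65

Plate carrée maps x = Rλ, y = Rφ. The meridian scale is h = 1 and the parallel scale is k = 1/cos φ = sec φ.
Areal scale at 55.6°: h·k = 1.000 × 1.770 = 1.770.
Areal scale at 21.5°: h·k = 1.000 × 1.075 = 1.075.
Ratio = 1.770/1.075 ≈ 1.65.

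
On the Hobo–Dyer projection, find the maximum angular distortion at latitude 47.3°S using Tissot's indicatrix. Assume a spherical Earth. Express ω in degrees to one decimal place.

17.9°

The Hobo–Dyer projection is cylindrical equal-area with φ₀ = 37.5°. Cylindrical equal-area (φ₀ = 37.5°): h = cos φ / cos 37.5° along meridians, k = cos 37.5° / cos φ along parallels; h·k = 1.
At 47.3°: h = 0.8548, k = 1.170; principal scales a = 1.170, b = 0.8548.
sin(ω/2) = (a − b)/(a + b) = 0.3151/2.025 = 0.1556, so ω = 2 arcsin(0.1556) ≈ 17.9°.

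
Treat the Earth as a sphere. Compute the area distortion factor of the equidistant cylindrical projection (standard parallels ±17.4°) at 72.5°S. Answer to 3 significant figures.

With standard parallel φ₀ = 17.4°, the equirectangular projection gives x = Rλ cos φ₀, y = Rφ, so h = 1 and k = cos 17.4° / cos φ.
Areal scale = h·k = 1 × cos φ₀ / cos φ; at 72.5°, h = 1.000, k = 3.173, so h·k = 3.173.

3.17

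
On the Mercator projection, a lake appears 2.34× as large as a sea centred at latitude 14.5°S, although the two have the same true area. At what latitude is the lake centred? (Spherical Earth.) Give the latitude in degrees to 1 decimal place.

For equal true areas on Mercator, apparent areas scale as sec²φ, so the ratio is cos²φ₂ / cos²φ₁.
cos²φ₂ / cos²φ₁ = 2.34  ⇒  cos φ₁ = cos 14.5° / √2.34 = 0.9681/1.530 = 0.6329.
φ₁ = arccos(0.6329) ≈ 50.7°.

50.7°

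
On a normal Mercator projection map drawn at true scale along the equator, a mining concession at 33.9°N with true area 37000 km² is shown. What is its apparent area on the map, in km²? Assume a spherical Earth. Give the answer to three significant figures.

53700 km²

The Mercator projection is conformal; its linear scale factor is the same in every direction and equals sec φ = 1/cos φ.
Areal scale = k² = sec²φ = 1/cos²(33.9°) = 1/0.8300² = 1.452.
Apparent area = 37000 × 1.452 ≈ 53700 km².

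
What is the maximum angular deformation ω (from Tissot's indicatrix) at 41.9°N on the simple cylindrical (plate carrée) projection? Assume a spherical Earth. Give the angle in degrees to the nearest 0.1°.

For the equirectangular projection with φ₀ = 0 (plate carrée), h = 1 along meridians and k = sec φ along parallels.
At 41.9°: h = 1.000, k = 1.344; principal scales a = 1.344, b = 1.000.
sin(ω/2) = (a − b)/(a + b) = 0.3435/2.344 = 0.1466, so ω = 2 arcsin(0.1466) ≈ 16.9°.

16.9°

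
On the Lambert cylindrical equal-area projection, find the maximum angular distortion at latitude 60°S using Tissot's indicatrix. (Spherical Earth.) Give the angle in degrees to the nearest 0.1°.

The Lambert cylindrical equal-area projection is the cylindrical equal-area projection with its standard parallel at the equator (φ₀ = 0). A cylindrical equal-area projection with standard parallel φ₀ has meridian scale h = cos φ / cos φ₀ and parallel scale k = cos φ₀ / cos φ (so areas are preserved, h·k = 1).
At 60°: h = 0.5000, k = 2.000; principal scales a = 2.000, b = 0.5000.
sin(ω/2) = (a − b)/(a + b) = 1.500/2.500 = 0.6000, so ω = 2 arcsin(0.6000) ≈ 73.7°.

73.7°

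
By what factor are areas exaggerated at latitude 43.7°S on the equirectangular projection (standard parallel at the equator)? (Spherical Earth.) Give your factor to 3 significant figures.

For the equirectangular projection with φ₀ = 0 (plate carrée), h = 1 along meridians and k = sec φ along parallels.
Areal scale = h·k = 1 × sec φ; at 43.7°, h = 1.000, k = 1.383, so h·k = 1.383.

1.38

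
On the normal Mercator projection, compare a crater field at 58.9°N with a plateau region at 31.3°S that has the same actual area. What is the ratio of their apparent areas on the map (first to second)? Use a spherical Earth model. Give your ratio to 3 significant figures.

Mercator areal scale is sec²φ.
At 58.9°: sec²(58.9°) = 1/0.5165² = 3.748.
At 31.3°: sec²(31.3°) = 1/0.8545² = 1.370.
Ratio = 3.748/1.370 = cos²(31.3°)/cos²(58.9°) ≈ 2.74.

2.74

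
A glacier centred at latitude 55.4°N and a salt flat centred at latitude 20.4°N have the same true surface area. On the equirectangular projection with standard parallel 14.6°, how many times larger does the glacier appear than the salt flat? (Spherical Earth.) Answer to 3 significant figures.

1.65

With standard parallel φ₀ = 14.6°, the equirectangular projection gives x = Rλ cos φ₀, y = Rφ, so h = 1 and k = cos 14.6° / cos φ.
Areal scale at 55.4°: h·k = 1.000 × 1.704 = 1.704.
Areal scale at 20.4°: h·k = 1.000 × 1.032 = 1.032.
Ratio = 1.704/1.032 ≈ 1.65.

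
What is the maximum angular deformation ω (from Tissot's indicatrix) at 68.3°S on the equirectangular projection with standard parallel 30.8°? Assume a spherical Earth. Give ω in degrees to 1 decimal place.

46.9°

The equidistant cylindrical projection with φ₀ = 30.8° has h = 1 (meridians true) and k = cos φ₀ / cos φ along parallels.
At 68.3°: h = 1.000, k = 2.323; principal scales a = 2.323, b = 1.000.
sin(ω/2) = (a − b)/(a + b) = 1.323/3.323 = 0.3982, so ω = 2 arcsin(0.3982) ≈ 46.9°.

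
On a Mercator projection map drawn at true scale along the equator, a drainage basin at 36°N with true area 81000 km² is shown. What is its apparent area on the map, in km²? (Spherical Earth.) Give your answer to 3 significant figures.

124000 km²

The Mercator projection is conformal; its linear scale factor is the same in every direction and equals sec φ = 1/cos φ.
Areal scale = k² = sec²φ = 1/cos²(36°) = 1/0.8090² = 1.528.
Apparent area = 81000 × 1.528 ≈ 124000 km².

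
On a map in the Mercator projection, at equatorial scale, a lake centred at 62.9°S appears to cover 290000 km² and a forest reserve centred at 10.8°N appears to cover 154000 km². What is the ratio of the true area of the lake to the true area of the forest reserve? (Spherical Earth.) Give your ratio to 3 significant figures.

0.405

Since Mercator area scale is 1/cos²φ, the true area equals the apparent area multiplied by cos²φ.
True area of lake: 290000 × cos²(62.9°) = 290000 × 0.2075 = 60180 km².
True area of forest reserve: 154000 × cos²(10.8°) = 154000 × 0.9649 = 148600 km².
Ratio = 60180 / 148600 ≈ 0.405.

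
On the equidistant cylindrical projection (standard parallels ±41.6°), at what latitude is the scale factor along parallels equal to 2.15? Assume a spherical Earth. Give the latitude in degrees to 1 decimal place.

69.6°

In the equirectangular projection with standard parallel φ₀ = 41.6° (x = Rλ cos φ₀, y = Rφ), meridians are true-scale (h = 1) and the parallel scale is k = cos φ₀ / cos φ.
k = cos φ₀ / cos φ = 2.15  ⇒  cos φ = cos 41.6° / 2.15 = 0.3478.
φ = arccos(0.3478) ≈ 69.6°.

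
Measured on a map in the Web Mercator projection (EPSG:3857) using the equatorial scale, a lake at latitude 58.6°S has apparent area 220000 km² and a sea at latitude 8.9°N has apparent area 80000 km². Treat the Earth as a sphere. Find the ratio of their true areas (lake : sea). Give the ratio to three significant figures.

Mercator's areal exaggeration is sec²φ; hence true area = (apparent area) · cos²φ.
True area of lake: 220000 × cos²(58.6°) = 220000 × 0.2715 = 59720 km².
True area of sea: 80000 × cos²(8.9°) = 80000 × 0.9761 = 78090 km².
Ratio = 59720 / 78090 ≈ 0.765.

0.765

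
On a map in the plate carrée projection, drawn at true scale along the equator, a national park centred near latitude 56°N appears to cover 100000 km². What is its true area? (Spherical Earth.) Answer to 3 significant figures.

55900 km²

Plate carrée maps x = Rλ, y = Rφ. The meridian scale is h = 1 and the parallel scale is k = 1/cos φ = sec φ.
Areal scale = h·k = 1 × sec φ; at 56°, h = 1.000, k = 1.788, so h·k = 1.788.
True area = apparent / (areal scale) = 100000 / 1.788 ≈ 55900 km².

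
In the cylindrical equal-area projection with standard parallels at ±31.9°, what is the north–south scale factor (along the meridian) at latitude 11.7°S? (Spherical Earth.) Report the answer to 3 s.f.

1.15

A cylindrical equal-area projection with standard parallel φ₀ has meridian scale h = cos φ / cos φ₀ and parallel scale k = cos φ₀ / cos φ (so areas are preserved, h·k = 1).
h = cos 11.7° / cos 31.9° = 0.9792/0.8490 = 1.153.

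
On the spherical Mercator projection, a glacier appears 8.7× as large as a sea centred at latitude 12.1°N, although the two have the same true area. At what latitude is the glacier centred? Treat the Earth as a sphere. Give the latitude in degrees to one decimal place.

70.6°

For equal true areas on Mercator, apparent areas scale as sec²φ, so the ratio is cos²φ₂ / cos²φ₁.
cos²φ₂ / cos²φ₁ = 8.7  ⇒  cos φ₁ = cos 12.1° / √8.7 = 0.9778/2.950 = 0.3315.
φ₁ = arccos(0.3315) ≈ 70.6°.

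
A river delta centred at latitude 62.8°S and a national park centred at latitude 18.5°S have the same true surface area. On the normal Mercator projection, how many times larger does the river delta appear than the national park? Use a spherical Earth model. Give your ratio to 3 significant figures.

4.30

Mercator is conformal with k = sec φ, so areal scale = k² = sec²φ.
At 62.8°: sec²(62.8°) = 1/0.4571² = 4.786.
At 18.5°: sec²(18.5°) = 1/0.9483² = 1.112.
Ratio = 4.786/1.112 = cos²(18.5°)/cos²(62.8°) ≈ 4.30.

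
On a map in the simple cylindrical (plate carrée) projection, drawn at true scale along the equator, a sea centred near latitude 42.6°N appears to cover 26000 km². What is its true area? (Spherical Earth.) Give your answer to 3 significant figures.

19100 km²

For the equirectangular projection with φ₀ = 0 (plate carrée), h = 1 along meridians and k = sec φ along parallels.
Areal scale = h·k = 1 × sec φ; at 42.6°, h = 1.000, k = 1.359, so h·k = 1.359.
True area = apparent / (areal scale) = 26000 / 1.359 ≈ 19100 km².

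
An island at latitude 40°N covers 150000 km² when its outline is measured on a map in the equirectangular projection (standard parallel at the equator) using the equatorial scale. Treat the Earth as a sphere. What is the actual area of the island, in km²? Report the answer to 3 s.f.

Plate carrée maps x = Rλ, y = Rφ. The meridian scale is h = 1 and the parallel scale is k = 1/cos φ = sec φ.
Areal scale = h·k = 1 × sec φ; at 40°, h = 1.000, k = 1.305, so h·k = 1.305.
True area = apparent / (areal scale) = 150000 / 1.305 ≈ 115000 km².

115000 km²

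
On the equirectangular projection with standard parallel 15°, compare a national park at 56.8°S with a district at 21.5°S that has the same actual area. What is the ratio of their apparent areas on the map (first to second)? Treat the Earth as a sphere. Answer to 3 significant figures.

The equidistant cylindrical projection with φ₀ = 15° has h = 1 (meridians true) and k = cos φ₀ / cos φ along parallels.
Areal scale at 56.8°: h·k = 1.000 × 1.764 = 1.764.
Areal scale at 21.5°: h·k = 1.000 × 1.038 = 1.038.
Ratio = 1.764/1.038 ≈ 1.70.

1.70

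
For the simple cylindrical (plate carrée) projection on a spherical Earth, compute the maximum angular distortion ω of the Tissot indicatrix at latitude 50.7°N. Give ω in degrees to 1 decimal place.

In the plate carrée (x = Rλ, y = Rφ), meridians are true-scale (h = 1) and parallels are stretched by k = sec φ.
At 50.7°: h = 1.000, k = 1.579; principal scales a = 1.579, b = 1.000.
sin(ω/2) = (a − b)/(a + b) = 0.5788/2.579 = 0.2245, so ω = 2 arcsin(0.2245) ≈ 25.9°.

25.9°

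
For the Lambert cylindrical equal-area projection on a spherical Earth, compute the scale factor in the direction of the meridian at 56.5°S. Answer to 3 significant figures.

0.552

The Lambert cylindrical equal-area projection is the cylindrical equal-area projection with its standard parallel at the equator (φ₀ = 0). A cylindrical equal-area projection with standard parallel φ₀ has meridian scale h = cos φ / cos φ₀ and parallel scale k = cos φ₀ / cos φ (so areas are preserved, h·k = 1).
h = cos 56.5° / cos 0° = 0.5519/1.000 = 0.5519.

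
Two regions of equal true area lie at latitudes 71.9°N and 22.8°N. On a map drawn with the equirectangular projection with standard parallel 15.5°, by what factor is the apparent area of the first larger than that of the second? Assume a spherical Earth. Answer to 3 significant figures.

The equidistant cylindrical projection with φ₀ = 15.5° has h = 1 (meridians true) and k = cos φ₀ / cos φ along parallels.
Areal scale at 71.9°: h·k = 1.000 × 3.102 = 3.102.
Areal scale at 22.8°: h·k = 1.000 × 1.045 = 1.045.
Ratio = 3.102/1.045 ≈ 2.97.

2.97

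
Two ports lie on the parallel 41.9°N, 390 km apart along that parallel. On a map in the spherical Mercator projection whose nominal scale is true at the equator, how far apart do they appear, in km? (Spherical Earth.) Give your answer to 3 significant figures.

524 km

Mercator is conformal, so the point scale is isotropic: h = k = sec φ = 1/cos φ.
Along the parallel, k = sec 41.9° = 1/0.7443 = 1.344.
Map distance = 390 × 1.344 ≈ 524 km.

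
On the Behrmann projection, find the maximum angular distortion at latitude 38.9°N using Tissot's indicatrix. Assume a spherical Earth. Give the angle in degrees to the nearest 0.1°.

12.2°

The Behrmann projection is cylindrical equal-area with φ₀ = 30°. Cylindrical equal-area (φ₀ = 30°): h = cos φ / cos 30° along meridians, k = cos 30° / cos φ along parallels; h·k = 1.
At 38.9°: h = 0.8986, k = 1.113; principal scales a = 1.113, b = 0.8986.
sin(ω/2) = (a − b)/(a + b) = 0.2142/2.011 = 0.1065, so ω = 2 arcsin(0.1065) ≈ 12.2°.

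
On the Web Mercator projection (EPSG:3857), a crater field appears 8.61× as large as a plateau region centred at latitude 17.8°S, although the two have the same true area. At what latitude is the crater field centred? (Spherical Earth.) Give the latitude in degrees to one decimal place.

For equal true areas on Mercator, apparent areas scale as sec²φ, so the ratio is cos²φ₂ / cos²φ₁.
cos²φ₂ / cos²φ₁ = 8.61  ⇒  cos φ₁ = cos 17.8° / √8.61 = 0.9521/2.934 = 0.3245.
φ₁ = arccos(0.3245) ≈ 71.1°.

71.1°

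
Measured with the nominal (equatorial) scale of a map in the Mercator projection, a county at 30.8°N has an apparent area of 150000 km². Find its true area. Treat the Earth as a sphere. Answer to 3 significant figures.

Mercator is conformal, so the point scale is isotropic: h = k = sec φ = 1/cos φ.
Areal scale = k² = sec²φ = 1/cos²(30.8°) = 1/0.8590² = 1.355.
True area = apparent / (areal scale) = 150000 / 1.355 ≈ 111000 km².

111000 km²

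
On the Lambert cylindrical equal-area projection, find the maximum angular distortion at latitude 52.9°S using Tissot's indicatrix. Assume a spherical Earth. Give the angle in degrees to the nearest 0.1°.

The Lambert cylindrical equal-area projection is the cylindrical equal-area projection with its standard parallel at the equator (φ₀ = 0). Cylindrical equal-area (φ₀ = 0°): h = cos φ / cos 0° along meridians, k = cos 0° / cos φ along parallels; h·k = 1.
At 52.9°: h = 0.6032, k = 1.658; principal scales a = 1.658, b = 0.6032.
sin(ω/2) = (a − b)/(a + b) = 1.055/2.261 = 0.4664, so ω = 2 arcsin(0.4664) ≈ 55.6°.

55.6°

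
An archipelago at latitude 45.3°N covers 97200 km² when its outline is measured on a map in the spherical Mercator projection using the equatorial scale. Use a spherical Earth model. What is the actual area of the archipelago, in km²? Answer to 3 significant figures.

48100 km²

For Mercator, h = k = sec φ (a conformal cylindrical projection has a single point scale, 1/cos φ).
Areal scale = k² = sec²φ = 1/cos²(45.3°) = 1/0.7034² = 2.021.
True area = apparent / (areal scale) = 97200 / 2.021 ≈ 48100 km².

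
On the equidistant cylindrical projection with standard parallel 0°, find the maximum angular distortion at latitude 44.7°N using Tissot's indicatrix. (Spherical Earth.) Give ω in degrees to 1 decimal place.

19.5°

Plate carrée maps x = Rλ, y = Rφ. The meridian scale is h = 1 and the parallel scale is k = 1/cos φ = sec φ.
At 44.7°: h = 1.000, k = 1.407; principal scales a = 1.407, b = 1.000.
sin(ω/2) = (a − b)/(a + b) = 0.4069/2.407 = 0.1690, so ω = 2 arcsin(0.1690) ≈ 19.5°.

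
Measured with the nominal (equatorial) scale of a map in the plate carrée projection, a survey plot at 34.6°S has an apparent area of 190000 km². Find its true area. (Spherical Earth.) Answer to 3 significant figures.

156000 km²

Plate carrée maps x = Rλ, y = Rφ. The meridian scale is h = 1 and the parallel scale is k = 1/cos φ = sec φ.
Areal scale = h·k = 1 × sec φ; at 34.6°, h = 1.000, k = 1.215, so h·k = 1.215.
True area = apparent / (areal scale) = 190000 / 1.215 ≈ 156000 km².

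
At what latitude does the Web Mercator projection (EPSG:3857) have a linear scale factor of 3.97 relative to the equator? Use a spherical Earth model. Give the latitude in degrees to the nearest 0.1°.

75.4°

Mercator scale is k = sec φ = 1/cos φ.
1/cos φ = 3.97  ⇒  cos φ = 0.2519  ⇒  φ = arccos(0.2519) ≈ 75.4°.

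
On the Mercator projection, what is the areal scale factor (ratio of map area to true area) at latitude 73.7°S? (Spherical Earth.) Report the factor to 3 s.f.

For Mercator, h = k = sec φ (a conformal cylindrical projection has a single point scale, 1/cos φ).
Areal scale = k² = sec²φ = 1/cos²(73.7°) = 1/0.2807² = 12.69.

12.7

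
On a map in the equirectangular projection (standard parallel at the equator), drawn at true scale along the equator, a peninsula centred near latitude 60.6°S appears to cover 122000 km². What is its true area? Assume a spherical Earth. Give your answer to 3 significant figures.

59900 km²

Plate carrée maps x = Rλ, y = Rφ. The meridian scale is h = 1 and the parallel scale is k = 1/cos φ = sec φ.
Areal scale = h·k = 1 × sec φ; at 60.6°, h = 1.000, k = 2.037, so h·k = 2.037.
True area = apparent / (areal scale) = 122000 / 2.037 ≈ 59900 km².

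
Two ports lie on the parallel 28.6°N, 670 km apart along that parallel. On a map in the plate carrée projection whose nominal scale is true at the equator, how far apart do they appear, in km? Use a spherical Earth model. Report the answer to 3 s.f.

For the equirectangular projection with φ₀ = 0 (plate carrée), h = 1 along meridians and k = sec φ along parallels.
Along the parallel, k = sec 28.6° = 1/0.8780 = 1.139.
Map distance = 670 × 1.139 ≈ 763 km.

763 km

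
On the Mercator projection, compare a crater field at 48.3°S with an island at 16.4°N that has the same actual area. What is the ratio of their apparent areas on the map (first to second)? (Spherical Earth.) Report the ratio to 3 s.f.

Mercator is conformal with k = sec φ, so areal scale = k² = sec²φ.
At 48.3°: sec²(48.3°) = 1/0.6652² = 2.260.
At 16.4°: sec²(16.4°) = 1/0.9593² = 1.087.
Ratio = 2.260/1.087 = cos²(16.4°)/cos²(48.3°) ≈ 2.08.

2.08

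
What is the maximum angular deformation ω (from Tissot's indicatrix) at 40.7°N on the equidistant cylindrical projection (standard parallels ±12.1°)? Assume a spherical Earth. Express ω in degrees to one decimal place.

14.5°

With standard parallel φ₀ = 12.1°, the equirectangular projection gives x = Rλ cos φ₀, y = Rφ, so h = 1 and k = cos 12.1° / cos φ.
At 40.7°: h = 1.000, k = 1.290; principal scales a = 1.290, b = 1.000.
sin(ω/2) = (a − b)/(a + b) = 0.2897/2.290 = 0.1265, so ω = 2 arcsin(0.1265) ≈ 14.5°.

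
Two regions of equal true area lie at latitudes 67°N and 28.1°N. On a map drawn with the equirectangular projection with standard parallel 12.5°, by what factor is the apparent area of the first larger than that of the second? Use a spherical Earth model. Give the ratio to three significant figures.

The equidistant cylindrical projection with φ₀ = 12.5° has h = 1 (meridians true) and k = cos φ₀ / cos φ along parallels.
Areal scale at 67°: h·k = 1.000 × 2.499 = 2.499.
Areal scale at 28.1°: h·k = 1.000 × 1.107 = 1.107.
Ratio = 2.499/1.107 ≈ 2.26.

2.26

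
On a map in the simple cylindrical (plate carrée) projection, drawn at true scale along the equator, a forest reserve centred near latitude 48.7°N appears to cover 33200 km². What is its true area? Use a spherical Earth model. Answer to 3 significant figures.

21900 km²

In the plate carrée (x = Rλ, y = Rφ), meridians are true-scale (h = 1) and parallels are stretched by k = sec φ.
Areal scale = h·k = 1 × sec φ; at 48.7°, h = 1.000, k = 1.515, so h·k = 1.515.
True area = apparent / (areal scale) = 33200 / 1.515 ≈ 21900 km².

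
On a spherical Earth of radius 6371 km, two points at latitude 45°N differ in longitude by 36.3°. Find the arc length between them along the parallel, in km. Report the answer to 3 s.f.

2850 km

Arc length along a parallel = R cos φ · Δλ (with Δλ in radians).
= 6371 × cos 45° × (36.3° × π/180) = 6371 × 0.7071 × 0.6336 ≈ 2850 km.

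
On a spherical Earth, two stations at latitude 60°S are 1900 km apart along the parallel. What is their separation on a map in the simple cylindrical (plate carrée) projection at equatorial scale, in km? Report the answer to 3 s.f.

For the equirectangular projection with φ₀ = 0 (plate carrée), h = 1 along meridians and k = sec φ along parallels.
Along the parallel, k = sec 60° = 1/0.5000 = 2.000.
Map distance = 1900 × 2.000 ≈ 3800 km.

3800 km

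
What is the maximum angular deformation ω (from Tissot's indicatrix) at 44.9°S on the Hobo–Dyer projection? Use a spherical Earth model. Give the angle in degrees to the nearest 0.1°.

13.0°

Hobo–Dyer is a cylindrical equal-area projection with standard parallels at ±37.5°. Cylindrical equal-area (φ₀ = 37.5°): h = cos φ / cos 37.5° along meridians, k = cos 37.5° / cos φ along parallels; h·k = 1.
At 44.9°: h = 0.8928, k = 1.120; principal scales a = 1.120, b = 0.8928.
sin(ω/2) = (a − b)/(a + b) = 0.2272/2.013 = 0.1129, so ω = 2 arcsin(0.1129) ≈ 13.0°.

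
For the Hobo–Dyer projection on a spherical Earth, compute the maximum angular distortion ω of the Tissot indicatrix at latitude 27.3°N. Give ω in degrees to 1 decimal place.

13.0°

The Hobo–Dyer projection is cylindrical equal-area with φ₀ = 37.5°. Cylindrical equal-area (φ₀ = 37.5°): h = cos φ / cos 37.5° along meridians, k = cos 37.5° / cos φ along parallels; h·k = 1.
At 27.3°: h = 1.120, k = 0.8928; principal scales a = 1.120, b = 0.8928.
sin(ω/2) = (a − b)/(a + b) = 0.2273/2.013 = 0.1129, so ω = 2 arcsin(0.1129) ≈ 13.0°.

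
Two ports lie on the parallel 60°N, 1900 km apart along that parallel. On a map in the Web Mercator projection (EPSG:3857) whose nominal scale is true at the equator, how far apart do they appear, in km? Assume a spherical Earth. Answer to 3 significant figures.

The Mercator projection is conformal; its linear scale factor is the same in every direction and equals sec φ = 1/cos φ.
Along the parallel, k = sec 60° = 1/0.5000 = 2.000.
Map distance = 1900 × 2.000 ≈ 3800 km.

3800 km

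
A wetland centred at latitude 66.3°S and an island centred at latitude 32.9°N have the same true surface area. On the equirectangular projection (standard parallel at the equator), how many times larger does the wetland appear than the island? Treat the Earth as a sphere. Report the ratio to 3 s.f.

Plate carrée maps x = Rλ, y = Rφ. The meridian scale is h = 1 and the parallel scale is k = 1/cos φ = sec φ.
Areal scale at 66.3°: h·k = 1.000 × 2.488 = 2.488.
Areal scale at 32.9°: h·k = 1.000 × 1.191 = 1.191.
Ratio = 2.488/1.191 ≈ 2.09.

2.09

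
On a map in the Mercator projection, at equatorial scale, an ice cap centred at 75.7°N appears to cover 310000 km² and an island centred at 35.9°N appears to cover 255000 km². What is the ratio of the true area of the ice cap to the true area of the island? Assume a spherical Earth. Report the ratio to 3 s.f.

0.113

Since Mercator area scale is 1/cos²φ, the true area equals the apparent area multiplied by cos²φ.
True area of ice cap: 310000 × cos²(75.7°) = 310000 × 0.06101 = 18910 km².
True area of island: 255000 × cos²(35.9°) = 255000 × 0.6562 = 167300 km².
Ratio = 18910 / 167300 ≈ 0.113.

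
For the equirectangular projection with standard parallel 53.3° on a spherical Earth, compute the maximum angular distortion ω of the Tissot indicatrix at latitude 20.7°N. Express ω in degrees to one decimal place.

The equidistant cylindrical projection with φ₀ = 53.3° has h = 1 (meridians true) and k = cos φ₀ / cos φ along parallels.
At 20.7°: h = 1.000, k = 0.6389; principal scales a = 1.000, b = 0.6389.
sin(ω/2) = (a − b)/(a + b) = 0.3611/1.639 = 0.2204, so ω = 2 arcsin(0.2204) ≈ 25.5°.

25.5°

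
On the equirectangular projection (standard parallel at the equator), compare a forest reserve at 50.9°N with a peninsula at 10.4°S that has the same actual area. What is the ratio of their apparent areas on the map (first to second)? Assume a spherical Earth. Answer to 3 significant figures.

Plate carrée maps x = Rλ, y = Rφ. The meridian scale is h = 1 and the parallel scale is k = 1/cos φ = sec φ.
Areal scale at 50.9°: h·k = 1.000 × 1.586 = 1.586.
Areal scale at 10.4°: h·k = 1.000 × 1.017 = 1.017.
Ratio = 1.586/1.017 ≈ 1.56.

1.56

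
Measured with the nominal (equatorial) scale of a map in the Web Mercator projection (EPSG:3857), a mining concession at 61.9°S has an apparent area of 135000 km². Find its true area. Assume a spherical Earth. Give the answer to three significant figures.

30000 km²

The Mercator projection is conformal; its linear scale factor is the same in every direction and equals sec φ = 1/cos φ.
Areal scale = k² = sec²φ = 1/cos²(61.9°) = 1/0.4710² = 4.508.
True area = apparent / (areal scale) = 135000 / 4.508 ≈ 30000 km².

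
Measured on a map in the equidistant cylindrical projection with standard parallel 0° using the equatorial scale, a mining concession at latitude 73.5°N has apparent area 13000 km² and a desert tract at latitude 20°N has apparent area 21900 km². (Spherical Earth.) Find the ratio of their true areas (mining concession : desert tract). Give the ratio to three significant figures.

0.179

Plate carrée has h = 1 and k = sec φ, giving areal scale sec φ; true area = (apparent area) · cos φ.
True area of mining concession: 13000 × cos(73.5°) = 13000 × 0.2840 = 3692 km².
True area of desert tract: 21900 × cos(20°) = 21900 × 0.9397 = 20580 km².
Ratio = 3692 / 20580 ≈ 0.179.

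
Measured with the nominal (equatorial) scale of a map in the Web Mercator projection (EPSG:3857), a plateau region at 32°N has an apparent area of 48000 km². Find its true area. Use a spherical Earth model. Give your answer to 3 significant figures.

Mercator is conformal, so the point scale is isotropic: h = k = sec φ = 1/cos φ.
Areal scale = k² = sec²φ = 1/cos²(32°) = 1/0.8480² = 1.390.
True area = apparent / (areal scale) = 48000 / 1.390 ≈ 34500 km².

34500 km²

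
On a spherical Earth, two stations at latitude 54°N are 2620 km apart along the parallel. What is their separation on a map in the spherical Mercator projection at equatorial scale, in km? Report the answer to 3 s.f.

Mercator is conformal, so the point scale is isotropic: h = k = sec φ = 1/cos φ.
Along the parallel, k = sec 54° = 1/0.5878 = 1.701.
Map distance = 2620 × 1.701 ≈ 4460 km.

4460 km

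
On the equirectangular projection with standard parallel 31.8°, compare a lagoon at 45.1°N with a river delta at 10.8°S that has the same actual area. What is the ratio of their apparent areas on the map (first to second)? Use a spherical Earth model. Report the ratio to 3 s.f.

1.39

The equidistant cylindrical projection with φ₀ = 31.8° has h = 1 (meridians true) and k = cos φ₀ / cos φ along parallels.
Areal scale at 45.1°: h·k = 1.000 × 1.204 = 1.204.
Areal scale at 10.8°: h·k = 1.000 × 0.8652 = 0.8652.
Ratio = 1.204/0.8652 ≈ 1.39.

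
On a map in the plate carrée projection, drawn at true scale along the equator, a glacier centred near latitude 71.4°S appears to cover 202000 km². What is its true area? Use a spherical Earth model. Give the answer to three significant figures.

In the plate carrée (x = Rλ, y = Rφ), meridians are true-scale (h = 1) and parallels are stretched by k = sec φ.
Areal scale = h·k = 1 × sec φ; at 71.4°, h = 1.000, k = 3.135, so h·k = 3.135.
True area = apparent / (areal scale) = 202000 / 3.135 ≈ 64400 km².

64400 km²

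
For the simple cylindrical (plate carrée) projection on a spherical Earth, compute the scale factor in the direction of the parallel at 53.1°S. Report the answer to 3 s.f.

1.67

In the plate carrée (x = Rλ, y = Rφ), meridians are true-scale (h = 1) and parallels are stretched by k = sec φ.
k = 1/cos 53.1° = 1/0.6004 = 1.666.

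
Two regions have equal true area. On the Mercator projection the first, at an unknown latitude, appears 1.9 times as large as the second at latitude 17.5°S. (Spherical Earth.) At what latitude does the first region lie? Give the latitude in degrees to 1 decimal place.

46.2°

On Mercator, (apparent₁)/(apparent₂) = sec²φ₁ / sec²φ₂ when true areas are equal.
cos²φ₂ / cos²φ₁ = 1.9  ⇒  cos φ₁ = cos 17.5° / √1.9 = 0.9537/1.378 = 0.6919.
φ₁ = arccos(0.6919) ≈ 46.2°.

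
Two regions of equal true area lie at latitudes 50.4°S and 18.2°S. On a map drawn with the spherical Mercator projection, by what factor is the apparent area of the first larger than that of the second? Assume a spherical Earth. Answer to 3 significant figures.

2.22

Mercator areal scale is sec²φ.
At 50.4°: sec²(50.4°) = 1/0.6374² = 2.461.
At 18.2°: sec²(18.2°) = 1/0.9500² = 1.108.
Ratio = 2.461/1.108 = cos²(18.2°)/cos²(50.4°) ≈ 2.22.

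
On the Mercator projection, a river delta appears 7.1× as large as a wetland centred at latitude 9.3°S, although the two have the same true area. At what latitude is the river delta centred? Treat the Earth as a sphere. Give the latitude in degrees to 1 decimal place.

68.3°

For equal true areas on Mercator, apparent areas scale as sec²φ, so the ratio is cos²φ₂ / cos²φ₁.
cos²φ₂ / cos²φ₁ = 7.1  ⇒  cos φ₁ = cos 9.3° / √7.1 = 0.9869/2.665 = 0.3704.
φ₁ = arccos(0.3704) ≈ 68.3°.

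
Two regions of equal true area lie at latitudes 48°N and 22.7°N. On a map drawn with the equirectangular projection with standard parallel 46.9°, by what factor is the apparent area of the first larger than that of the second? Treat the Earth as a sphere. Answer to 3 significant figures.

1.38

In the equirectangular projection with standard parallel φ₀ = 46.9° (x = Rλ cos φ₀, y = Rφ), meridians are true-scale (h = 1) and the parallel scale is k = cos φ₀ / cos φ.
Areal scale at 48°: h·k = 1.000 × 1.021 = 1.021.
Areal scale at 22.7°: h·k = 1.000 × 0.7406 = 0.7406.
Ratio = 1.021/0.7406 ≈ 1.38.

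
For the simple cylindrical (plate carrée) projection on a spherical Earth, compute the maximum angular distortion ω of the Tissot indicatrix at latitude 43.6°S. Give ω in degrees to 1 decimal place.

For the equirectangular projection with φ₀ = 0 (plate carrée), h = 1 along meridians and k = sec φ along parallels.
At 43.6°: h = 1.000, k = 1.381; principal scales a = 1.381, b = 1.000.
sin(ω/2) = (a − b)/(a + b) = 0.3809/2.381 = 0.1600, so ω = 2 arcsin(0.1600) ≈ 18.4°.

18.4°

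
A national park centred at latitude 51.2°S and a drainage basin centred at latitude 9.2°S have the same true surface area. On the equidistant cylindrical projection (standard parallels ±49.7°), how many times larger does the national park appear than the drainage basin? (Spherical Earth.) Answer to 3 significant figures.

1.58

With standard parallel φ₀ = 49.7°, the equirectangular projection gives x = Rλ cos φ₀, y = Rφ, so h = 1 and k = cos 49.7° / cos φ.
Areal scale at 51.2°: h·k = 1.000 × 1.032 = 1.032.
Areal scale at 9.2°: h·k = 1.000 × 0.6552 = 0.6552.
Ratio = 1.032/0.6552 ≈ 1.58.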